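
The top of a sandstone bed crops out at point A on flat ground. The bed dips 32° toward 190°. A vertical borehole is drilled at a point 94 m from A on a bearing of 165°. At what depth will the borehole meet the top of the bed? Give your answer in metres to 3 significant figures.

The hole lies 25° from the dip direction, so the down-dip offset is 94 × cos 25° = 85.19 m.
Depth = down-dip offset × tan(dip) = 85.19 × tan 32° = 85.19 × 0.6249
Depth = 53.23 m

53.2 m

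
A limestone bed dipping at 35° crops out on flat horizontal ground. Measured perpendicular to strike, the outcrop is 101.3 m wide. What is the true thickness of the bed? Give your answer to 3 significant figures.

58.1 m

True thickness t = w · sin(dip) = 101.3 × sin 35°
t = 101.3 × 0.5736 = 58.103 m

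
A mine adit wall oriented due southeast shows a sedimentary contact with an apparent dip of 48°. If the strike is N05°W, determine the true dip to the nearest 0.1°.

The section is 40° from the strike.
tan δ = tan α / sin β = tan 48° / sin 40° = 1.1106 / 0.6428 = 1.7278
true dip = arctan 1.7278 = 59.94°

59.9°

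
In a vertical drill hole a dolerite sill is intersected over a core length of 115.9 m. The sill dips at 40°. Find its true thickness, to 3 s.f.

88.8 m

True thickness t = h · cos(dip) = 115.9 × cos 40°
t = 115.9 × 0.7660 = 88.785 m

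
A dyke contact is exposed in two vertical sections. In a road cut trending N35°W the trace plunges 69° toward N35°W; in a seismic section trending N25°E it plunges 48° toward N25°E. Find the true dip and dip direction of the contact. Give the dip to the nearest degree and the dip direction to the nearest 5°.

Each apparent-dip line lies in the plane. As unit vectors (x east, y north, z up), v₁ plunges 69°→N35°W and v₂ plunges 48°→N25°E.
n = v₁ × v₂ = (-0.348, 0.417, 0.208) (taken with n_z > 0).
True dip = arccos(n_z / |n|) = arccos(0.3572) = 69.1°.
The horizontal component of n points toward azimuth atan2(n_x, n_y) = 320°, the dip direction.

true dip 69°, dip direction 320°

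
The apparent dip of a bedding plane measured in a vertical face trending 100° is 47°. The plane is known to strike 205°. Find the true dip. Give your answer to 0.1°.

48.0°

The section is 75° from the strike.
tan δ = tan α / sin β = tan 47° / sin 75° = 1.0724 / 0.9659 = 1.1102
true dip = arctan 1.1102 = 47.99°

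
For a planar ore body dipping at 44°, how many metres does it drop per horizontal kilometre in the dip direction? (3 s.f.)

drop per km = 1000 × tan 44° = 1000 × 0.9657

966 m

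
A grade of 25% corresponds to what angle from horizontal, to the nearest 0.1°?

14.0°

tan θ = 25/100 = 0.2500
θ = arctan(0.2500) = 14.04°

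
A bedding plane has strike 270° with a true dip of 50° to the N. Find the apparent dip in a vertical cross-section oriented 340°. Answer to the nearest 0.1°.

48.2°

Angle between strike (270°) and section (340°): β = 70°.
tan α = tan 50° × sin 70° = 1.1918 × 0.9397 = 1.1199
α = arctan(1.1199) = 48.24°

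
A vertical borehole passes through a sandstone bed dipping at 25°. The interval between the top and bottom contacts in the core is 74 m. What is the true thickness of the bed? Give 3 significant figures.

True thickness t = h · cos(dip) = 74 × cos 25°
t = 74 × 0.9063 = 67.067 m

67.1 m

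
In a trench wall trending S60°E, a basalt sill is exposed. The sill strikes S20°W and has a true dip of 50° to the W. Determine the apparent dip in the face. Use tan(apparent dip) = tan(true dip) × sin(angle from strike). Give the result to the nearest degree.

50°

The strike is S20°W and the section trends S60°E; the acute angle between them is β = 80°.
tan(apparent dip) = tan 50° · sin 80° = 1.1736
α = arctan(1.1736) = 49.57°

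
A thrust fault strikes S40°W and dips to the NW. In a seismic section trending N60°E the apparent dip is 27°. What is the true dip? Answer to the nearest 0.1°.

β = acute angle between strike S40°W and section N60°E = 20°.
tan(true dip) = tan 27° / sin 20° = 1.4898
δ = arctan(1.4898) = 56.13°

56.1°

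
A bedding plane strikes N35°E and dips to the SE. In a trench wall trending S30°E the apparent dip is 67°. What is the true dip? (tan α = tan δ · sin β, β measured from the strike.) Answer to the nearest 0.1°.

β = acute angle between strike N35°E and section S30°E = 65°.
tan δ = tan α / sin β = tan 67° / sin 65° = 2.3559 / 0.9063 = 2.5994
true dip = arctan 2.5994 = 68.96°

69.0°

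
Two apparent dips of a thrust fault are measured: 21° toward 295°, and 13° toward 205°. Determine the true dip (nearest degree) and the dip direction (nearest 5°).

true dip 24°, dip direction 265°

Represent each trace as a vector plunging at its apparent dip toward its trend (east-north-up frame): v₁ = (-0.846, 0.395, -0.358), v₂ = (-0.412, -0.883, -0.225).
Cross product v₁ × v₂ gives the pole to the plane: n ∝ (-0.405, -0.043, 0.910).
tan δ = √(n_x²+n_y²)/n_z = 0.407/0.910, so δ = 24.1°.
The horizontal component of n points toward azimuth atan2(n_x, n_y) = 264°, the dip direction.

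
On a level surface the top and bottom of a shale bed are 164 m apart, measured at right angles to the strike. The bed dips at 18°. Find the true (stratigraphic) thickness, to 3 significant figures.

True thickness t = w · sin(dip) = 164 × sin 18°
t = 164 × 0.3090 = 50.679 m

50.7 m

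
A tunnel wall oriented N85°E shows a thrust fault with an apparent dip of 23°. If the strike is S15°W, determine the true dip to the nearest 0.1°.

β = acute angle between strike S15°W and section N85°E = 70°.
tan(true dip) = tan 23° / sin 70° = 0.4517
true dip = arctan 0.4517 = 24.31°

24.3°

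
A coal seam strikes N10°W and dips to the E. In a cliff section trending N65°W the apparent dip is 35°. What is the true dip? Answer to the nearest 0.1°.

β = acute angle between strike N10°W and section N65°W = 55°.
tan(true dip) = tan 35° / sin 55° = 0.8548
true dip = arctan 0.8548 = 40.52°

40.5°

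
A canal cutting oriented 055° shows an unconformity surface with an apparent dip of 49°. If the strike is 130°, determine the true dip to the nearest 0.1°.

The section is 75° from the strike.
tan(true dip) = tan 49° / sin 75° = 1.1909
true dip = arctan 1.1909 = 49.98°

50.0°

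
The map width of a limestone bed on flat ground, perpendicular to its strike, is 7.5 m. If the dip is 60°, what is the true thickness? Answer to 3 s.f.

True thickness t = w · sin(dip) = 7.5 × sin 60°
t = 7.5 × 0.8660 = 6.495 m

6.50 m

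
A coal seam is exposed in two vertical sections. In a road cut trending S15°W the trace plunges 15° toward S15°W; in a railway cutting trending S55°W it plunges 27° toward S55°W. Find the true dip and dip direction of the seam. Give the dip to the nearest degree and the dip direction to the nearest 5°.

Each apparent-dip line lies in the plane. As unit vectors (x east, y north, z up), v₁ plunges 15°→S15°W and v₂ plunges 27°→S55°W.
Cross product v₁ × v₂ gives the pole to the plane: n ∝ (-0.291, -0.075, 0.553).
True dip = arccos(n_z / |n|) = arccos(0.8785) = 28.5°.
Dip direction = azimuth of (n_x, n_y) = atan2(-0.291, -0.075) = 255°.

true dip 29°, dip direction 255°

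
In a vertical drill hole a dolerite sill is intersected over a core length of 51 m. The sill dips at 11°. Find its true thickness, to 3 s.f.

50.1 m

True thickness t = h · cos(dip) = 51 × cos 11°
t = 51 × 0.9816 = 50.063 m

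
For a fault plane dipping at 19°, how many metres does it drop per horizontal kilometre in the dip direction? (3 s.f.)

drop per km = 1000 × tan 19° = 1000 × 0.3443

344 m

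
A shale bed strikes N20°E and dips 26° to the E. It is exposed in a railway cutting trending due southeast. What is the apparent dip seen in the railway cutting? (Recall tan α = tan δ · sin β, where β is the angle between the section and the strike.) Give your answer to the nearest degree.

The strike is N20°E and the section trends due southeast; the acute angle between them is β = 65°.
tan α = tan 26° × sin 65° = 0.4877 × 0.9063 = 0.4420
apparent dip = arctan 0.4420 = 23.85°

24°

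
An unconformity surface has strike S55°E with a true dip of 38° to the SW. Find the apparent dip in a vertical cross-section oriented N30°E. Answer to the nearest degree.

The strike is S55°E and the section trends N30°E; the acute angle between them is β = 85°.
tan(apparent dip) = tan 38° · sin 85° = 0.7783
apparent dip = arctan 0.7783 = 37.89°

38°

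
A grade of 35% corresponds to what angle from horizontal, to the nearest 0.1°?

19.3°

tan θ = 35/100 = 0.3500
θ = arctan(0.3500) = 19.29°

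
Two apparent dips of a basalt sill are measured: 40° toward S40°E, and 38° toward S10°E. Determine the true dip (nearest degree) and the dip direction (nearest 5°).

Each apparent-dip line lies in the plane. As unit vectors (x east, y north, z up), v₁ plunges 40°→S40°E and v₂ plunges 38°→S10°E.
Cross product v₁ × v₂ gives the pole to the plane: n ∝ (0.138, -0.215, 0.302).
Dip δ = arctan(|n_h|/n_z) = arctan(0.255/0.302) = 40.2°.
Dip direction = azimuth of (n_x, n_y) = atan2(0.138, -0.215) = 147°.

true dip 40°, dip direction 145°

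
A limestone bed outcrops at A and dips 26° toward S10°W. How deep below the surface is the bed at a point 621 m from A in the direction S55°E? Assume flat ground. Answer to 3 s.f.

128 m

The hole lies 65° from the dip direction, so the down-dip offset is 621 × cos 65° = 262.45 m.
Depth = down-dip offset × tan(dip) = 262.45 × tan 26° = 262.45 × 0.4877
Depth = 128.00 m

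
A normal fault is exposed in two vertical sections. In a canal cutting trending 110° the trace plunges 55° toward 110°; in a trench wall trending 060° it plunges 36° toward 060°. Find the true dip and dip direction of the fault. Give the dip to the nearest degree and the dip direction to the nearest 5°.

Each apparent-dip line lies in the plane. As unit vectors (x east, y north, z up), v₁ plunges 55°→110° and v₂ plunges 36°→060°.
The plane normal is n = v₁ × v₂ ∝ (0.447, -0.257, 0.355).
Dip δ = arctan(|n_h|/n_z) = arctan(0.515/0.355) = 55.4°.
The horizontal component of n points toward azimuth atan2(n_x, n_y) = 120°, the dip direction.

true dip 55°, dip direction 120°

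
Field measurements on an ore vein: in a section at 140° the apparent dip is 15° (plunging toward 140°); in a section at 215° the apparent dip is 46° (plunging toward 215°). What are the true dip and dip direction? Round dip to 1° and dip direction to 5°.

The two traces are lines in the plane: v₁ = (sin 140°·cos 15°, cos 140°·cos 15°, −sin 15°), v₂ = (sin 215°·cos 46°, cos 215°·cos 46°, −sin 46°).
Cross product v₁ × v₂ gives the pole to the plane: n ∝ (-0.385, -0.550, 0.648).
True dip = arccos(n_z / |n|) = arccos(0.6947) = 46.0°.
Dip direction = azimuth of (n_x, n_y) = atan2(-0.385, -0.550) = 215°.

true dip 46°, dip direction 215°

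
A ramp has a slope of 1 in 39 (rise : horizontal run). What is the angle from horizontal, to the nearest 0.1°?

tan θ = 1/39 = 0.0256
θ = arctan(0.0256) = 1.47°

1.5°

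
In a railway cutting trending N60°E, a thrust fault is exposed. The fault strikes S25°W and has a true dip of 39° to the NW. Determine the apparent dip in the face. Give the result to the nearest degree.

The section lies 35° from the strike.
tan α = tan 39° × sin 35° = 0.8098 × 0.5736 = 0.4645
apparent dip = arctan 0.4645 = 24.91°

25°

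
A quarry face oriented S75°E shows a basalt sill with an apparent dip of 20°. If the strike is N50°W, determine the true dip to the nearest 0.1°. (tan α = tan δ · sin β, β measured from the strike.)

β = acute angle between strike N50°W and section S75°E = 25°.
tan δ = tan α / sin β = tan 20° / sin 25° = 0.3640 / 0.4226 = 0.8612
δ = arctan(0.8612) = 40.74°

40.7°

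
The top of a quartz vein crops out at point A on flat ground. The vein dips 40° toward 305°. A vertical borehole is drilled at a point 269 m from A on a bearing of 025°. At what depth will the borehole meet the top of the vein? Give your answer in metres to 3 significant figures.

39.2 m

The hole lies 80° from the dip direction, so the down-dip offset is 269 × cos 80° = 46.71 m.
Depth = down-dip offset × tan(dip) = 46.71 × tan 40° = 46.71 × 0.8391
Depth = 39.20 m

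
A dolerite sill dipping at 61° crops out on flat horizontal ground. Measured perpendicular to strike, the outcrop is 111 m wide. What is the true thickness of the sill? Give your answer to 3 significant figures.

True thickness t = w · sin(dip) = 111 × sin 61°
t = 111 × 0.8746 = 97.083 m

97.1 m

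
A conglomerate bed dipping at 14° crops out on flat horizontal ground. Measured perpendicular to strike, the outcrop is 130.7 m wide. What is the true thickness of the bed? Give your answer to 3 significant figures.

31.6 m

True thickness t = w · sin(dip) = 130.7 × sin 14°
t = 130.7 × 0.2419 = 31.619 m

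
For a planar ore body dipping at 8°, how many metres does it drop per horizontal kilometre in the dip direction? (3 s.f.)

drop per km = 1000 × tan 8° = 1000 × 0.1405

141 m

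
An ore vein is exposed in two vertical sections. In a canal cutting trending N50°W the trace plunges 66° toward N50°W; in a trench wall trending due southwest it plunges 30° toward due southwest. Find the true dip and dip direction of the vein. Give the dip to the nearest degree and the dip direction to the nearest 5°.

The two traces are lines in the plane: v₁ = (sin 310°·cos 66°, cos 310°·cos 66°, −sin 66°), v₂ = (sin 225°·cos 30°, cos 225°·cos 30°, −sin 30°).
The plane normal is n = v₁ × v₂ ∝ (-0.690, 0.404, 0.351).
tan δ = √(n_x²+n_y²)/n_z = 0.800/0.351, so δ = 66.3°.
Dip direction = atan2(-0.690, 0.404) = 300° (azimuth of n's horizontal projection).

true dip 66°, dip direction 300°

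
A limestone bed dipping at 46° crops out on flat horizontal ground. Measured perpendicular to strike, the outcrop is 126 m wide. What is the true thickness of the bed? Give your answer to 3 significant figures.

True thickness t = w · sin(dip) = 126 × sin 46°
t = 126 × 0.7193 = 90.637 m

90.6 m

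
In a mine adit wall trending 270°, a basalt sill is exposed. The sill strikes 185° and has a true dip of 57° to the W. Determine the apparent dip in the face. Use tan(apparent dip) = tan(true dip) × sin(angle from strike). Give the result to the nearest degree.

The section lies 85° from the strike.
tan α = tan 57° × sin 85° = 1.5399 × 0.9962 = 1.5340
apparent dip = arctan 1.5340 = 56.90°

57°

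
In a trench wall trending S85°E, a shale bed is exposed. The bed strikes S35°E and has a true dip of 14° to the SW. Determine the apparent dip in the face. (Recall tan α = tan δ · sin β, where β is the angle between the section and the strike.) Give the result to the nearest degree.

11°

The strike is S35°E and the section trends S85°E; the acute angle between them is β = 50°.
tan α = tan 14° × sin 50° = 0.2493 × 0.7660 = 0.1910
apparent dip = arctan 0.1910 = 10.81°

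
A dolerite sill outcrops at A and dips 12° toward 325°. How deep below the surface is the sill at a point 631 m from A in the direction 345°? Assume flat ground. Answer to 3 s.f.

126 m

The hole lies 20° from the dip direction, so the down-dip offset is 631 × cos 20° = 592.95 m.
Depth = down-dip offset × tan(dip) = 592.95 × tan 12° = 592.95 × 0.2126
Depth = 126.03 m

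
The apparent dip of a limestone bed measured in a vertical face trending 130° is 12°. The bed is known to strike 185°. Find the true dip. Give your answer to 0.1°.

β = acute angle between strike 185° and section 130° = 55°.
tan δ = tan α / sin β = tan 12° / sin 55° = 0.2126 / 0.8192 = 0.2595
δ = arctan(0.2595) = 14.55°

14.5°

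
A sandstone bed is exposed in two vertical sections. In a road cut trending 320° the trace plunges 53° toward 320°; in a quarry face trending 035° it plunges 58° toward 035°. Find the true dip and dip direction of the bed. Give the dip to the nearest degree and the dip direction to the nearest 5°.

true dip 62°, dip direction 005°

Each apparent-dip line lies in the plane. As unit vectors (x east, y north, z up), v₁ plunges 53°→320° and v₂ plunges 58°→035°.
Cross product v₁ × v₂ gives the pole to the plane: n ∝ (0.044, 0.571, 0.308).
Dip δ = arctan(|n_h|/n_z) = arctan(0.573/0.308) = 61.7°.
Dip direction = atan2(0.044, 0.571) = 4° (azimuth of n's horizontal projection).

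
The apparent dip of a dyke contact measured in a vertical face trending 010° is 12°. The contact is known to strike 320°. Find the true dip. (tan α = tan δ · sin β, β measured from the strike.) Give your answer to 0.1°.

15.5°

The section is 50° from the strike.
tan δ = tan α / sin β = tan 12° / sin 50° = 0.2126 / 0.7660 = 0.2775
true dip = arctan 0.2775 = 15.51°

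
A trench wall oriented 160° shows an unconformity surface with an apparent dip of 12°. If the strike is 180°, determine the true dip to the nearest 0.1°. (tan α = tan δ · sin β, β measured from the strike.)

The section is 20° from the strike.
tan δ = tan α / sin β = tan 12° / sin 20° = 0.2126 / 0.3420 = 0.6215
true dip = arctan 0.6215 = 31.86°

31.9°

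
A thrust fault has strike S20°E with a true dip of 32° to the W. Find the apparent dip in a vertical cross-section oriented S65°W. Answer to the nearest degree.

Angle between strike (S20°E) and section (S65°W): β = 85°.
tan α = tan 32° × sin 85° = 0.6249 × 0.9962 = 0.6225
apparent dip = arctan 0.6225 = 31.90°

32°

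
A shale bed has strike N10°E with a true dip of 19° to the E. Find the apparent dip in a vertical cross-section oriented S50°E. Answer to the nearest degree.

The section lies 60° from the strike.
tan α = tan 19° × sin 60° = 0.3443 × 0.8660 = 0.2982
apparent dip = arctan 0.2982 = 16.60°

17°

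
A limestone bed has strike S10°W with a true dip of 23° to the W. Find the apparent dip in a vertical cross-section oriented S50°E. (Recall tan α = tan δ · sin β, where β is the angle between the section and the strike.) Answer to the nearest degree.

Angle between strike (S10°W) and section (S50°E): β = 60°.
tan(apparent dip) = tan 23° · sin 60° = 0.3676
apparent dip = arctan 0.3676 = 20.18°

20°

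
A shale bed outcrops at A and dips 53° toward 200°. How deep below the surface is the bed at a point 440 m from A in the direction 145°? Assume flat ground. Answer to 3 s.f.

335 m

The hole lies 55° from the dip direction, so the down-dip offset is 440 × cos 55° = 252.37 m.
Depth = down-dip offset × tan(dip) = 252.37 × tan 53° = 252.37 × 1.3270
Depth = 334.91 m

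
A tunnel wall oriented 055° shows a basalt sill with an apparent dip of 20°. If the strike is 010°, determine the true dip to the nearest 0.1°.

β = acute angle between strike 010° and section 055° = 45°.
tan δ = tan α / sin β = tan 20° / sin 45° = 0.3640 / 0.7071 = 0.5147
true dip = arctan 0.5147 = 27.24°

27.2°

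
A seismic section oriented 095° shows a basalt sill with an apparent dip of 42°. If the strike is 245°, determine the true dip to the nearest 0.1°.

The section is 30° from the strike.
tan δ = tan α / sin β = tan 42° / sin 30° = 0.9004 / 0.5000 = 1.8008
δ = arctan(1.8008) = 60.96°

61.0°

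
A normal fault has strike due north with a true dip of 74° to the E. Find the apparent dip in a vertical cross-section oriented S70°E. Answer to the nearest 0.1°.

The section lies 70° from the strike.
tan(apparent dip) = tan 74° · sin 70° = 3.2771
α = arctan(3.2771) = 73.03°

73.0°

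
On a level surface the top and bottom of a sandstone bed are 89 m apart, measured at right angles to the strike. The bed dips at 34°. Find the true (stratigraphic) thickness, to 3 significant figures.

49.8 m

True thickness t = w · sin(dip) = 89 × sin 34°
t = 89 × 0.5592 = 49.768 m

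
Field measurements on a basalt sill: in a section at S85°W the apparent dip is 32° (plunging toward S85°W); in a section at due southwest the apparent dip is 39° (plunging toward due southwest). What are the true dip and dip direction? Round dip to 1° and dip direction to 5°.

true dip 39°, dip direction 225°

Each apparent-dip line lies in the plane. As unit vectors (x east, y north, z up), v₁ plunges 32°→S85°W and v₂ plunges 39°→due southwest.
Cross product v₁ × v₂ gives the pole to the plane: n ∝ (-0.245, -0.240, 0.424).
True dip = arccos(n_z / |n|) = arccos(0.7771) = 39.0°.
Dip direction = azimuth of (n_x, n_y) = atan2(-0.245, -0.240) = 225°.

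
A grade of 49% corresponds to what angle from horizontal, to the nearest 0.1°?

tan θ = 49/100 = 0.4900
θ = arctan(0.4900) = 26.10°

26.1°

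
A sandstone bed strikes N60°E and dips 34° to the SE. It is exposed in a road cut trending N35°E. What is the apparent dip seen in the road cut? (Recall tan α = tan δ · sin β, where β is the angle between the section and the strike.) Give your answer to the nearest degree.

16°

The section lies 25° from the strike.
tan α = tan 34° × sin 25° = 0.6745 × 0.4226 = 0.2851
apparent dip = arctan 0.2851 = 15.91°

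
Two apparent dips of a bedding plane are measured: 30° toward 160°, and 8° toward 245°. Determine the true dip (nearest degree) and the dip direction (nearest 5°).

true dip 30°, dip direction 170°

The two traces are lines in the plane: v₁ = (sin 160°·cos 30°, cos 160°·cos 30°, −sin 30°), v₂ = (sin 245°·cos 8°, cos 245°·cos 8°, −sin 8°).
Cross product v₁ × v₂ gives the pole to the plane: n ∝ (0.096, -0.490, 0.854).
True dip = arccos(n_z / |n|) = arccos(0.8634) = 30.3°.
Dip direction = azimuth of (n_x, n_y) = atan2(0.096, -0.490) = 169°.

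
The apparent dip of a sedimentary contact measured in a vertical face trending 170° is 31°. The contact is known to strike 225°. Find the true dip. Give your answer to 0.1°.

36.3°

β = acute angle between strike 225° and section 170° = 55°.
tan(true dip) = tan 31° / sin 55° = 0.7335
δ = arctan(0.7335) = 36.26°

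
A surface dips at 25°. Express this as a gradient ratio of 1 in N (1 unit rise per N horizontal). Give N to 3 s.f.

1 in 2.14

1 : N means tan θ = 1/N, so N = 1/tan 25° = 1/0.4663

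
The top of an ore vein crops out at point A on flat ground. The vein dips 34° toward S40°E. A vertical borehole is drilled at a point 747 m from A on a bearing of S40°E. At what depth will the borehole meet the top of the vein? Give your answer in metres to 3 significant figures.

504 m

The hole is directly down-dip from the outcrop, so the down-dip offset is 747 m.
Depth = down-dip offset × tan(dip) = 747.00 × tan 34° = 747.00 × 0.6745
Depth = 503.86 m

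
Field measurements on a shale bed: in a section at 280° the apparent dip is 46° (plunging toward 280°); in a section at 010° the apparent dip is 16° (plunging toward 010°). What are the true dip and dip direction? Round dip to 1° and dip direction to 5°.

true dip 47°, dip direction 295°

Each apparent-dip line lies in the plane. As unit vectors (x east, y north, z up), v₁ plunges 46°→280° and v₂ plunges 16°→010°.
The plane normal is n = v₁ × v₂ ∝ (-0.648, 0.309, 0.668).
Dip δ = arctan(|n_h|/n_z) = arctan(0.717/0.668) = 47.1°.
The horizontal component of n points toward azimuth atan2(n_x, n_y) = 295°, the dip direction.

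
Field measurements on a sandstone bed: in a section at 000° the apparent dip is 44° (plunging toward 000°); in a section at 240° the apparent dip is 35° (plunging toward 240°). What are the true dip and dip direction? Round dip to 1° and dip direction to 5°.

The two traces are lines in the plane: v₁ = (sin 0°·cos 44°, cos 0°·cos 44°, −sin 44°), v₂ = (sin 240°·cos 35°, cos 240°·cos 35°, −sin 35°).
Cross product v₁ × v₂ gives the pole to the plane: n ∝ (-0.697, 0.493, 0.510).
tan δ = √(n_x²+n_y²)/n_z = 0.854/0.510, so δ = 59.1°.
The horizontal component of n points toward azimuth atan2(n_x, n_y) = 305°, the dip direction.

true dip 59°, dip direction 305°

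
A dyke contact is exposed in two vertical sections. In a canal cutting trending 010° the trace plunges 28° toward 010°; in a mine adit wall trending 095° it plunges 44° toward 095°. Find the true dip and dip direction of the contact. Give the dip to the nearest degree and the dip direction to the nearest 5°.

true dip 47°, dip direction 070°

Each apparent-dip line lies in the plane. As unit vectors (x east, y north, z up), v₁ plunges 28°→010° and v₂ plunges 44°→095°.
n = v₁ × v₂ = (0.633, 0.230, 0.633) (taken with n_z > 0).
True dip = arccos(n_z / |n|) = arccos(0.6845) = 46.8°.
Dip direction = atan2(0.633, 0.230) = 70° (azimuth of n's horizontal projection).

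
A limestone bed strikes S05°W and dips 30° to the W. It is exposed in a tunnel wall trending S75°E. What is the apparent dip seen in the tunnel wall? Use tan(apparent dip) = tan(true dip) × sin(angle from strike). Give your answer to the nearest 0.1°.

29.6°

The strike is S05°W and the section trends S75°E; the acute angle between them is β = 80°.
tan α = tan 30° × sin 80° = 0.5774 × 0.9848 = 0.5686
apparent dip = arctan 0.5686 = 29.62°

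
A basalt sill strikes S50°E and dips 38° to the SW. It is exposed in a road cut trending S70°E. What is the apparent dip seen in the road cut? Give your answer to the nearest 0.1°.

15.0°

The section lies 20° from the strike.
tan(apparent dip) = tan 38° · sin 20° = 0.2672
apparent dip = arctan 0.2672 = 14.96°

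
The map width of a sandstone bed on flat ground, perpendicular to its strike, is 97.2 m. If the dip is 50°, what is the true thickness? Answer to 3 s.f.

True thickness t = w · sin(dip) = 97.2 × sin 50°
t = 97.2 × 0.7660 = 74.460 m

74.5 m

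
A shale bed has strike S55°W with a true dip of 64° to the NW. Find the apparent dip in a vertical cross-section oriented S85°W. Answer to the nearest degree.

46°

The section lies 30° from the strike.
tan(apparent dip) = tan 64° · sin 30° = 1.0252
apparent dip = arctan 1.0252 = 45.71°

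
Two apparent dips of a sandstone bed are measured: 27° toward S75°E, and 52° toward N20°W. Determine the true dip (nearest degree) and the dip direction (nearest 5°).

The two traces are lines in the plane: v₁ = (sin 105°·cos 27°, cos 105°·cos 27°, −sin 27°), v₂ = (sin 340°·cos 52°, cos 340°·cos 52°, −sin 52°).
Cross product v₁ × v₂ gives the pole to the plane: n ∝ (0.444, 0.774, 0.449).
tan δ = √(n_x²+n_y²)/n_z = 0.892/0.449, so δ = 63.3°.
Dip direction = atan2(0.444, 0.774) = 30° (azimuth of n's horizontal projection).

true dip 63°, dip direction 030°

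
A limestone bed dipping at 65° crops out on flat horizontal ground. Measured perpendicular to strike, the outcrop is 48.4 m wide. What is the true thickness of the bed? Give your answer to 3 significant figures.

True thickness t = w · sin(dip) = 48.4 × sin 65°
t = 48.4 × 0.9063 = 43.865 m

43.9 m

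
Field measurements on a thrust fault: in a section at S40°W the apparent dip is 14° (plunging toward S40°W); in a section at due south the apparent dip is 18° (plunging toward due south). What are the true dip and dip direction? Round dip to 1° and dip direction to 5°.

true dip 18°, dip direction 180°

Each apparent-dip line lies in the plane. As unit vectors (x east, y north, z up), v₁ plunges 14°→S40°W and v₂ plunges 18°→due south.
Cross product v₁ × v₂ gives the pole to the plane: n ∝ (-0.000, -0.193, 0.593).
tan δ = √(n_x²+n_y²)/n_z = 0.193/0.593, so δ = 18.0°.
Dip direction = azimuth of (n_x, n_y) = atan2(-0.000, -0.193) = 180°.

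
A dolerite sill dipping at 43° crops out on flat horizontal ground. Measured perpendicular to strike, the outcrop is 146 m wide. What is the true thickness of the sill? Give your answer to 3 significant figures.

99.6 m

True thickness t = w · sin(dip) = 146 × sin 43°
t = 146 × 0.6820 = 99.572 m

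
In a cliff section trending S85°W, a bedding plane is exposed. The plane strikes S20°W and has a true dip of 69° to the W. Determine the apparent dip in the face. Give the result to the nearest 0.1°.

67.0°

The section lies 65° from the strike.
tan(apparent dip) = tan 69° · sin 65° = 2.3610
apparent dip = arctan 2.3610 = 67.05°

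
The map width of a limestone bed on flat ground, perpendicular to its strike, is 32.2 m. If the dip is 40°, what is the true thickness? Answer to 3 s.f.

20.7 m

True thickness t = w · sin(dip) = 32.2 × sin 40°
t = 32.2 × 0.6428 = 20.698 m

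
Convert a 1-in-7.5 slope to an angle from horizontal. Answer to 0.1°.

tan θ = 1/7.5 = 0.1333
θ = arctan(0.1333) = 7.59°

7.6°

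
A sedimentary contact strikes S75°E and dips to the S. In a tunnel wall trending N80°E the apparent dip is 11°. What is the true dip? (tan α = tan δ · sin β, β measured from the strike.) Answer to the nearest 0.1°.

β = acute angle between strike S75°E and section N80°E = 25°.
tan δ = tan α / sin β = tan 11° / sin 25° = 0.1944 / 0.4226 = 0.4599
δ = arctan(0.4599) = 24.70°

24.7°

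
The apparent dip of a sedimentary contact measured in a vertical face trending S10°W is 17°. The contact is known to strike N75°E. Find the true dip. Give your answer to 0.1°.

18.6°

β = acute angle between strike N75°E and section S10°W = 65°.
tan(true dip) = tan 17° / sin 65° = 0.3373
δ = arctan(0.3373) = 18.64°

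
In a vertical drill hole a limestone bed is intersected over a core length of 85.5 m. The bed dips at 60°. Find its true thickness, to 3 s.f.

42.8 m

True thickness t = h · cos(dip) = 85.5 × cos 60°
t = 85.5 × 0.5000 = 42.750 m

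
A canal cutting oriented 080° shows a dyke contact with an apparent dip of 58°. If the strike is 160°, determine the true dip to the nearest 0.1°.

The section is 80° from the strike.
tan(true dip) = tan 58° / sin 80° = 1.6250
δ = arctan(1.6250) = 58.39°

58.4°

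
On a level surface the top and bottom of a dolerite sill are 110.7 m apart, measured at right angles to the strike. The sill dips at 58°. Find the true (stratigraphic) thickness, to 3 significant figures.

93.9 m

True thickness t = w · sin(dip) = 110.7 × sin 58°
t = 110.7 × 0.8480 = 93.879 m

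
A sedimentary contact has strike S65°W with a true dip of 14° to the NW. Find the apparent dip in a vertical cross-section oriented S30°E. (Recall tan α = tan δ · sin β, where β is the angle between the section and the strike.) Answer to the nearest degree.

The strike is S65°W and the section trends S30°E; the acute angle between them is β = 85°.
tan(apparent dip) = tan 14° · sin 85° = 0.2484
apparent dip = arctan 0.2484 = 13.95°

14°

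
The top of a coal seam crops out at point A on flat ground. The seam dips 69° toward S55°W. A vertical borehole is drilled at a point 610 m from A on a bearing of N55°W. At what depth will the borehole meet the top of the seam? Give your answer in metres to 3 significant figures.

The hole lies 70° from the dip direction, so the down-dip offset is 610 × cos 70° = 208.63 m.
Depth = down-dip offset × tan(dip) = 208.63 × tan 69° = 208.63 × 2.6051
Depth = 543.51 m

544 m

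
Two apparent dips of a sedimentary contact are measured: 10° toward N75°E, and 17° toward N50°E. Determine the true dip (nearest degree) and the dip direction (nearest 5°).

true dip 21°, dip direction 010°

The two traces are lines in the plane: v₁ = (sin 75°·cos 10°, cos 75°·cos 10°, −sin 10°), v₂ = (sin 50°·cos 17°, cos 50°·cos 17°, −sin 17°).
n = v₁ × v₂ = (0.032, 0.151, 0.398) (taken with n_z > 0).
Dip δ = arctan(|n_h|/n_z) = arctan(0.154/0.398) = 21.2°.
The horizontal component of n points toward azimuth atan2(n_x, n_y) = 12°, the dip direction.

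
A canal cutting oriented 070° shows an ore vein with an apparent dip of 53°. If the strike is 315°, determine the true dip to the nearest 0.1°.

55.7°

The section is 65° from the strike.
tan(true dip) = tan 53° / sin 65° = 1.4642
true dip = arctan 1.4642 = 55.67°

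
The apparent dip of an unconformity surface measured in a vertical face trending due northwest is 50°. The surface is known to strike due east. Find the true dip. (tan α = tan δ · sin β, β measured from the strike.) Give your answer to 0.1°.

The section is 45° from the strike.
tan δ = tan α / sin β = tan 50° / sin 45° = 1.1918 / 0.7071 = 1.6854
δ = arctan(1.6854) = 59.32°

59.3°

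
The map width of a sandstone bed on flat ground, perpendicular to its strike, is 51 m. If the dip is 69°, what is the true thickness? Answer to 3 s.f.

47.6 m

True thickness t = w · sin(dip) = 51 × sin 69°
t = 51 × 0.9336 = 47.613 m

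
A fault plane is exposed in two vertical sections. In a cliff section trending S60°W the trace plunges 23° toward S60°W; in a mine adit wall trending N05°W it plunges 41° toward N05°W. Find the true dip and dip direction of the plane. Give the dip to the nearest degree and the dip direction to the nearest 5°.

true dip 51°, dip direction 310°

Represent each trace as a vector plunging at its apparent dip toward its trend (east-north-up frame): v₁ = (-0.797, -0.460, -0.391), v₂ = (-0.066, 0.752, -0.656).
Cross product v₁ × v₂ gives the pole to the plane: n ∝ (-0.596, 0.497, 0.630).
tan δ = √(n_x²+n_y²)/n_z = 0.776/0.630, so δ = 50.9°.
The horizontal component of n points toward azimuth atan2(n_x, n_y) = 310°, the dip direction.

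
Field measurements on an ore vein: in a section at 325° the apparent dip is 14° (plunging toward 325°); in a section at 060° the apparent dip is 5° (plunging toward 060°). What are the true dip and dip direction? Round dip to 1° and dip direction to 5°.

true dip 15°, dip direction 350°

The two traces are lines in the plane: v₁ = (sin 325°·cos 14°, cos 325°·cos 14°, −sin 14°), v₂ = (sin 60°·cos 5°, cos 60°·cos 5°, −sin 5°).
The plane normal is n = v₁ × v₂ ∝ (-0.051, 0.257, 0.963).
Dip δ = arctan(|n_h|/n_z) = arctan(0.262/0.963) = 15.2°.
Dip direction = azimuth of (n_x, n_y) = atan2(-0.051, 0.257) = 349°.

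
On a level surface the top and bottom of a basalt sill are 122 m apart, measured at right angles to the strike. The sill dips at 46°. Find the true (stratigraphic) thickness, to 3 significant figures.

87.8 m

True thickness t = w · sin(dip) = 122 × sin 46°
t = 122 × 0.7193 = 87.759 m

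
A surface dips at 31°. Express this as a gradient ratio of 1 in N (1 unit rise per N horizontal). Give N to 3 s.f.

1 : N means tan θ = 1/N, so N = 1/tan 31° = 1/0.6009

1 in 1.66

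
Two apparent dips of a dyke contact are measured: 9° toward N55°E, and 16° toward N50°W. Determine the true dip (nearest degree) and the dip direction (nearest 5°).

true dip 21°, dip direction 350°

Each apparent-dip line lies in the plane. As unit vectors (x east, y north, z up), v₁ plunges 9°→N55°E and v₂ plunges 16°→N50°W.
The plane normal is n = v₁ × v₂ ∝ (-0.059, 0.338, 0.917).
tan δ = √(n_x²+n_y²)/n_z = 0.343/0.917, so δ = 20.5°.
The horizontal component of n points toward azimuth atan2(n_x, n_y) = 350°, the dip direction.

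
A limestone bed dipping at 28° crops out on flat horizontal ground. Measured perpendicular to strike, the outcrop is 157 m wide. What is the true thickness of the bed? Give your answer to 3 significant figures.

True thickness t = w · sin(dip) = 157 × sin 28°
t = 157 × 0.4695 = 73.707 m

73.7 m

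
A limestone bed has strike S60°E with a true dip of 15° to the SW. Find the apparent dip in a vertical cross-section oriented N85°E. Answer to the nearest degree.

9°

Angle between strike (S60°E) and section (N85°E): β = 35°.
tan(apparent dip) = tan 15° · sin 35° = 0.1537
α = arctan(0.1537) = 8.74°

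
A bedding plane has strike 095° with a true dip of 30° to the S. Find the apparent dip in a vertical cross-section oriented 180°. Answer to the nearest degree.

The strike is 095° and the section trends 180°; the acute angle between them is β = 85°.
tan(apparent dip) = tan 30° · sin 85° = 0.5752
α = arctan(0.5752) = 29.91°

30°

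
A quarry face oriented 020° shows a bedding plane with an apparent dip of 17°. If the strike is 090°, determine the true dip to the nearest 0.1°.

18.0°

The section is 70° from the strike.
tan(true dip) = tan 17° / sin 70° = 0.3254
true dip = arctan 0.3254 = 18.02°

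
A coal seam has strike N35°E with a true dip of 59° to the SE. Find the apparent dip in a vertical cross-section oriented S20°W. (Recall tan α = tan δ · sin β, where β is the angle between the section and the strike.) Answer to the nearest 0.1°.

23.3°

The strike is N35°E and the section trends S20°W; the acute angle between them is β = 15°.
tan α = tan 59° × sin 15° = 1.6643 × 0.2588 = 0.4307
apparent dip = arctan 0.4307 = 23.30°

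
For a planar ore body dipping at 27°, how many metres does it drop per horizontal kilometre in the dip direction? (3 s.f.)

drop per km = 1000 × tan 27° = 1000 × 0.5095

510 m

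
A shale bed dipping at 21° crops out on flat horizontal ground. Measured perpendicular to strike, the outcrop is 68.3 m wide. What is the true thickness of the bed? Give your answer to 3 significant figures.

24.5 m

True thickness t = w · sin(dip) = 68.3 × sin 21°
t = 68.3 × 0.3584 = 24.477 m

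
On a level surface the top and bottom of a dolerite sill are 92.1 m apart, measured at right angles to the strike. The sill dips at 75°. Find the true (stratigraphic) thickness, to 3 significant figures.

89.0 m

True thickness t = w · sin(dip) = 92.1 × sin 75°
t = 92.1 × 0.9659 = 88.962 m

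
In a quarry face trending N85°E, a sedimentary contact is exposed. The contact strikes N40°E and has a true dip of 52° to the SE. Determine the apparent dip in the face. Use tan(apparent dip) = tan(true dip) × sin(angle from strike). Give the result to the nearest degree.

42°

The strike is N40°E and the section trends N85°E; the acute angle between them is β = 45°.
tan(apparent dip) = tan 52° · sin 45° = 0.9051
apparent dip = arctan 0.9051 = 42.15°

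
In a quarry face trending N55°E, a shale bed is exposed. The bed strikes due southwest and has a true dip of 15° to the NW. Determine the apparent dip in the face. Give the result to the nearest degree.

The section lies 10° from the strike.
tan(apparent dip) = tan 15° · sin 10° = 0.0465
α = arctan(0.0465) = 2.66°

3°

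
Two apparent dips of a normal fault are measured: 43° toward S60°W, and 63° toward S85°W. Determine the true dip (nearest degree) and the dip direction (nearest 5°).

true dip 70°, dip direction 310°

The two traces are lines in the plane: v₁ = (sin 240°·cos 43°, cos 240°·cos 43°, −sin 43°), v₂ = (sin 265°·cos 63°, cos 265°·cos 63°, −sin 63°).
Cross product v₁ × v₂ gives the pole to the plane: n ∝ (-0.299, 0.256, 0.140).
Dip δ = arctan(|n_h|/n_z) = arctan(0.393/0.140) = 70.4°.
The horizontal component of n points toward azimuth atan2(n_x, n_y) = 311°, the dip direction.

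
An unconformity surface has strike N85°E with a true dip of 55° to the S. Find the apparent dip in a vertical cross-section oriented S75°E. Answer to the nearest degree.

26°

The strike is N85°E and the section trends S75°E; the acute angle between them is β = 20°.
tan(apparent dip) = tan 55° · sin 20° = 0.4885
α = arctan(0.4885) = 26.03°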